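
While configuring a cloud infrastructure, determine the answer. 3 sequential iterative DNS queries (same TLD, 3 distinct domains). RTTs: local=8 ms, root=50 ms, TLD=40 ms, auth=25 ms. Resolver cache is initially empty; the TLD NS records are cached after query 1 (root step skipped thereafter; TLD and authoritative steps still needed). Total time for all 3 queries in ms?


Lookup 1 (cold cache): local + root + TLD + auth = 8 + 50 + 40 + 25 = 123 ms
Lookups 2..3 (TLD NS cached -> skip root; new domain -> still ask TLD and auth): local + TLD + auth = 8 + 40 + 25 = 73 ms each
Remaining 2 lookups: 2 * 73 = 146 ms
Total = 123 + 146 = 269 ms

269


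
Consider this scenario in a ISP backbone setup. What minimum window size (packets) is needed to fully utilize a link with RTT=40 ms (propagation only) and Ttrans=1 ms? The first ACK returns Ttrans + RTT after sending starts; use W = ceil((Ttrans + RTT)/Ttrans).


Given: Ttrans = 1 ms, RTT = 40 ms (= 2 * Tprop, Tprop = 20 ms)
Time until first ACK returns = Ttrans + RTT = 1 + 40 = 41 ms
Need W * Ttrans >= Ttrans + RTT  ->  W >= (Ttrans + RTT) / Ttrans
(Ttrans + RTT) / Ttrans = 41 / 1 = 41
W_min = ceil(41) = 41

41


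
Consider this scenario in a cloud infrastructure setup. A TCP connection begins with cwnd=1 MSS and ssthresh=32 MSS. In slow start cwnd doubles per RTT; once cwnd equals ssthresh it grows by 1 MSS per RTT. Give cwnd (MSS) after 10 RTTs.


RTT 0: cwnd = 1 MSS (initial)
RTT 1: cwnd = 2 MSS (slow start, doubled)
RTT 2: cwnd = 4 MSS (slow start, doubled)
RTT 3: cwnd = 8 MSS (slow start, doubled)
RTT 4: cwnd = 16 MSS (slow start, doubled)
RTT 5: cwnd = 32 MSS (slow start, doubled)
RTT 6: cwnd = 33 MSS (congestion avoidance, +1)
RTT 7: cwnd = 34 MSS (congestion avoidance, +1)
RTT 8: cwnd = 35 MSS (congestion avoidance, +1)
RTT 9: cwnd = 36 MSS (congestion avoidance, +1)
RTT 10: cwnd = 37 MSS (congestion avoidance, +1)

37


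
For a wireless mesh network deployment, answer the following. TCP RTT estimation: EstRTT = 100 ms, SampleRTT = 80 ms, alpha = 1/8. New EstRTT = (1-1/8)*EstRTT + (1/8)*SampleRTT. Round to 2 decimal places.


Given: EstRTT = 100 ms, SampleRTT = 80 ms, alpha = 1/8
New EstRTT = (1 - alpha) * EstRTT + alpha * SampleRTT
(7/8) * 100 = 87.5
(1/8) * 80 = 10
New EstRTT = 87.5 + 10 = 97.5 ms -> 97.50 ms (2 dp)

97.50


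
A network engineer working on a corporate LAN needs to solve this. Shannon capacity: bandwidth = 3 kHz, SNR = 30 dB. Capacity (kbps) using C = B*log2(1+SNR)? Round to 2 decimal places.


Given: B = 3 kHz, SNR = 30 dB
SNR linear = 10^(30/10) = 1000
1 + SNR = 1001
log2(1001) = 9.9672262588
C = 3 * 1000 * 9.9672262588 = 29901.6788 bps
C = 29.901679 kbps -> 29.90 kbps (2 dp)

29.90


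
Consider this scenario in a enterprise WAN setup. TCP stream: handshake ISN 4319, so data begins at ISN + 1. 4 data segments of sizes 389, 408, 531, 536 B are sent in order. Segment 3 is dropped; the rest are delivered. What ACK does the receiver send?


SYN uses sequence number 4319; first data byte = ISN + 1 = 4320.
Segment 1: SEQ = 4320, len = 389 B, covers [4320, 4708]
Segment 2: SEQ = 4709, len = 408 B, covers [4709, 5116]
Segment 3: SEQ = 5117, len = 531 B, covers [5117, 5647] [LOST]
Segment 4: SEQ = 5648, len = 536 B, covers [5648, 6183]
In-order data received: bytes [4320, 5116] (segments 1..2).
Segment 3 missing -> gap begins at byte 5117; later segments buffered out of order.
Cumulative ACK = next expected in-order byte = 4320 + 389 + 408 = 5117

5117


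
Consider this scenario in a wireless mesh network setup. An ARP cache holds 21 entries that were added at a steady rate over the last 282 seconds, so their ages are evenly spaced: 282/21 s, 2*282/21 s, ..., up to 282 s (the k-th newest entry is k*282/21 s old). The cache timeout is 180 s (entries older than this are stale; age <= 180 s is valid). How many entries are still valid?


Ages are k * 282/21 s for k = 1..21 (spacing = 13.4286 s).
Entry k is valid iff k * 282/21 <= 180 iff k <= 21 * 180 / 282 = 13.4043
n_valid = floor(13.4043) = 13
(n_stale = 21 - 13 = 8)

13


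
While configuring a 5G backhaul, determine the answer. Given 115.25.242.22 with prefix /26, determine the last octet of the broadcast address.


Given: IP = 115.25.242.22, prefix = /26
Host bits = 32 - 26 = 6
Network last octet = 22 AND mask = 0
Host part size = 2^6 - 1 = 63
Broadcast last octet = 0 OR 63 = 63

63


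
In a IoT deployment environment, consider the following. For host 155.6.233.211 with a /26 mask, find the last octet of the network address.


Given: IP = 155.6.233.211, prefix = /26
Subnet mask = 255.255.255.192
Last octet of IP: 211
Last octet of mask: 192
Network last octet = 211 AND 192 = 192

192


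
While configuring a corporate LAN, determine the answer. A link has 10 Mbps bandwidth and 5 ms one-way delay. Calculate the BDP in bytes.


Given: bandwidth = 10 Mbps, delay = 5 ms
BDP in bits = 10 * 10^6 * 5 / 1000
BDP in bits = 50000
BDP in bytes = 50000 / 8 = 6250

6250


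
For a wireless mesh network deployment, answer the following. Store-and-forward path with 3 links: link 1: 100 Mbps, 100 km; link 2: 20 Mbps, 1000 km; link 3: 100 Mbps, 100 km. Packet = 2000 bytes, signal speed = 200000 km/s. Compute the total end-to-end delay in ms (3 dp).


Packet = 2000 bytes = 16000 bits. Store-and-forward: sum (t_trans + t_prop) per link.
Link 1: t_trans = 16000/(100*10^6) s = 0.1600 ms; t_prop = 100/200000 s = 0.5000 ms; subtotal = 0.6600 ms
Link 2: t_trans = 16000/(20*10^6) s = 0.8000 ms; t_prop = 1000/200000 s = 5.0000 ms; subtotal = 5.8000 ms
Link 3: t_trans = 16000/(100*10^6) s = 0.1600 ms; t_prop = 100/200000 s = 0.5000 ms; subtotal = 0.6600 ms
End-to-end = 0.6600 + 5.8000 + 0.6600 = 7.1200 ms -> 7.120 ms (3 dp)

7.120


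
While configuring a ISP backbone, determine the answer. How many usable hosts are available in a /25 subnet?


Given: subnet mask /25
Host bits = 32 - 25 = 7
Total addresses = 2^7 = 128
Usable hosts = 128 - 2 (network + broadcast) = 126

126


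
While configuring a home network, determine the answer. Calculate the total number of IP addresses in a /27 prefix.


Given: CIDR prefix /27
Host bits = 32 - 27 = 5
Total addresses = 2^5 = 32

32


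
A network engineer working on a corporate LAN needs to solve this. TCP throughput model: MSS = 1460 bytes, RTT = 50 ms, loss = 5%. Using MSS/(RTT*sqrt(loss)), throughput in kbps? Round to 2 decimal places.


Given: MSS = 1460 bytes, RTT = 50 ms, loss = 5%
RTT in seconds = 50 / 1000 = 0.05
Loss rate = 5% = 0.05
sqrt(loss) = sqrt(0.05) = 0.223606797750
Throughput (bytes/s) = 1460 / (0.05 * 0.223606797750) = 130586.3699
Throughput (kbps) = 130586.3699 * 8 / 1000 = 1044.690959 -> 1044.69 kbps (2 dp)

1044.69


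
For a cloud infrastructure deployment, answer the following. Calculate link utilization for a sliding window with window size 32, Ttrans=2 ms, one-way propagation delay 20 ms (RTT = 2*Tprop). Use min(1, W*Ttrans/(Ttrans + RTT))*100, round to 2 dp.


Given: W = 32, Ttrans = 2 ms, RTT = 40 ms (= 2 * Tprop, Tprop = 20 ms)
Cycle time = Ttrans + RTT = 2 + 40 = 42 ms (first packet sent until its ACK returns)
W * Ttrans = 32 * 2 = 64 ms of sending per cycle
W * Ttrans / (Ttrans + RTT) = 64 / 42 = 1.523810
U = min(1, 1.523810) = 1.000000
U% = 100.00%

100.00


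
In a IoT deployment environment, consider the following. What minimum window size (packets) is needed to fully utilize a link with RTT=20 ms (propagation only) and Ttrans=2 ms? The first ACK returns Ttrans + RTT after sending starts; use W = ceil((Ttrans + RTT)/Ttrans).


Given: Ttrans = 2 ms, RTT = 20 ms (= 2 * Tprop, Tprop = 10 ms)
Time until first ACK returns = Ttrans + RTT = 2 + 20 = 22 ms
Need W * Ttrans >= Ttrans + RTT  ->  W >= (Ttrans + RTT) / Ttrans
(Ttrans + RTT) / Ttrans = 22 / 2 = 11
W_min = ceil(11) = 11

11


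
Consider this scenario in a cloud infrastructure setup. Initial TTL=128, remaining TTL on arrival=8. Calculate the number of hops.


Given: initial TTL = 128, received TTL = 8
Hops = initial TTL - received TTL
Hops = 128 - 8 = 120

120


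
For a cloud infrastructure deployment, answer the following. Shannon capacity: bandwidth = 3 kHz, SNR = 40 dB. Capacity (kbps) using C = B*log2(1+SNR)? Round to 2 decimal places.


Given: B = 3 kHz, SNR = 40 dB
SNR linear = 10^(40/10) = 10000
1 + SNR = 10001
log2(10001) = 13.2878566418
C = 3 * 1000 * 13.2878566418 = 39863.5699 bps
C = 39.863570 kbps -> 39.86 kbps (2 dp)

39.86


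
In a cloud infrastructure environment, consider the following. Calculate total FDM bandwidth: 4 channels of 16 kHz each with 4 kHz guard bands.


Given: 4 channels, 16 kHz each, guard = 4 kHz
Channel bandwidth = 4 * 16 = 64 kHz
Guard bands = 3 gaps * 4 kHz = 12 kHz
Total = 64 + 12 = 76 kHz

76


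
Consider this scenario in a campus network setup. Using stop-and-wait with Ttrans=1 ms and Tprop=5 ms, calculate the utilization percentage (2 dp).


Given: Ttrans = 1 ms, Tprop = 5 ms
RTT = 2 * Tprop = 2 * 5 = 10 ms
U = Ttrans / (Ttrans + RTT)
U = 1 / (1 + 10)
U = 1 / 11 = 0.090909
U% = 9.09%

9.09


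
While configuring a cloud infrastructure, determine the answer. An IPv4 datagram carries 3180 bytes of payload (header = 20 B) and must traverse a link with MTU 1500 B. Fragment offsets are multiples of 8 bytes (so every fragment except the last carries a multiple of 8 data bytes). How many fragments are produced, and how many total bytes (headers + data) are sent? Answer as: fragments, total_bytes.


Max data per non-final fragment = floor((MTU - header)/8)*8 = floor((1500 - 20)/8)*8 = floor(1480/8)*8 = 1480 B
Final fragment needs no 8-byte alignment: it can carry up to MTU - header = 1480 B
Non-final fragments needed = ceil((payload - 1480) / 1480) = ceil(1700/1480) = ceil(1.1486) = 2
Number of fragments = 2 + 1 = 3
Fragment sizes (data): 2 * 1480 B + 220 B (last, 220 <= 1480 OK)
Total bytes sent = payload + n_frags * header = 3180 + 3*20 = 3180 + 60 = 3240 B

3, 3240


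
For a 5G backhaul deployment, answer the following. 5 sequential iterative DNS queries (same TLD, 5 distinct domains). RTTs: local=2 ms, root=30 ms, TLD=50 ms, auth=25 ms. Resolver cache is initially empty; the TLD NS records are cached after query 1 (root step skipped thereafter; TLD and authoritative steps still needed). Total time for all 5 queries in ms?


Lookup 1 (cold cache): local + root + TLD + auth = 2 + 30 + 50 + 25 = 107 ms
Lookups 2..5 (TLD NS cached -> skip root; new domain -> still ask TLD and auth): local + TLD + auth = 2 + 50 + 25 = 77 ms each
Remaining 4 lookups: 4 * 77 = 308 ms
Total = 107 + 308 = 415 ms

415


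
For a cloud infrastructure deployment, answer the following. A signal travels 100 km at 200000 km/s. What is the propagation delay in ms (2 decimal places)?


Given: distance = 100 km, speed = 200000 km/s
Delay = distance / speed = 100 / 200000 seconds
Delay in ms = 100 * 1000 / 200000
Delay = 0.5000 ms
Rounded to 2 dp = 0.50 ms

0.50


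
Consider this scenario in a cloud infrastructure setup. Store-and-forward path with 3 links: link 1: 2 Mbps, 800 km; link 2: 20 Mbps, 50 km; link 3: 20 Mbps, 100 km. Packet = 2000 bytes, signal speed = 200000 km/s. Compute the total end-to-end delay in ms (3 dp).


Packet = 2000 bytes = 16000 bits. Store-and-forward: sum (t_trans + t_prop) per link.
Link 1: t_trans = 16000/(2*10^6) s = 8.0000 ms; t_prop = 800/200000 s = 4.0000 ms; subtotal = 12.0000 ms
Link 2: t_trans = 16000/(20*10^6) s = 0.8000 ms; t_prop = 50/200000 s = 0.2500 ms; subtotal = 1.0500 ms
Link 3: t_trans = 16000/(20*10^6) s = 0.8000 ms; t_prop = 100/200000 s = 0.5000 ms; subtotal = 1.3000 ms
End-to-end = 12.0000 + 1.0500 + 1.3000 = 14.3500 ms -> 14.350 ms (3 dp)

14.350


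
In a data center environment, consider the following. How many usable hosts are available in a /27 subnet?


Given: subnet mask /27
Host bits = 32 - 27 = 5
Total addresses = 2^5 = 32
Usable hosts = 32 - 2 (network + broadcast) = 30

30


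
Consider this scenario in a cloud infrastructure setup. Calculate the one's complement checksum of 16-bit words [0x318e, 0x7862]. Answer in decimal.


Given words: [0x318e, 0x7862]
Step 1: Sum all words
Raw sum = 12686 + 30818 = 43504
One's complement = ~43504 & 0xFFFF = 22031

22031


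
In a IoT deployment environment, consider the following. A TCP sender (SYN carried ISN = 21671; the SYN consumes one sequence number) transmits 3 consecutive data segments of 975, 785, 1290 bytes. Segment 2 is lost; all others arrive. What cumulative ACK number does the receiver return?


SYN uses sequence number 21671; first data byte = ISN + 1 = 21672.
Segment 1: SEQ = 21672, len = 975 B, covers [21672, 22646]
Segment 2: SEQ = 22647, len = 785 B, covers [22647, 23431] [LOST]
Segment 3: SEQ = 23432, len = 1290 B, covers [23432, 24721]
In-order data received: bytes [21672, 22646] (segments 1..1).
Segment 2 missing -> gap begins at byte 22647; later segments buffered out of order.
Cumulative ACK = next expected in-order byte = 21672 + 975 = 22647

22647


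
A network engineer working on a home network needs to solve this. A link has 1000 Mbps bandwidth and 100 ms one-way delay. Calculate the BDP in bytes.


Given: bandwidth = 1000 Mbps, delay = 100 ms
BDP in bits = 1000 * 10^6 * 100 / 1000
BDP in bits = 100000000
BDP in bytes = 100000000 / 8 = 12500000

12500000


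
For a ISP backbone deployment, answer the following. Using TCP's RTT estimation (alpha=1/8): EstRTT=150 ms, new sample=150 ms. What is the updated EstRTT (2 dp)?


Given: EstRTT = 150 ms, SampleRTT = 150 ms, alpha = 1/8
New EstRTT = (1 - alpha) * EstRTT + alpha * SampleRTT
(7/8) * 150 = 131.25
(1/8) * 150 = 18.75
New EstRTT = 131.25 + 18.75 = 150 ms -> 150.00 ms (2 dp)

150.00


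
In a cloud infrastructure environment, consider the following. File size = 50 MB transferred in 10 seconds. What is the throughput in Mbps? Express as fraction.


Given: file = 50 MB, time = 10 s
File in Mb = 50 * 8 = 400 Mb
Throughput = 400 / 10 Mbps
Throughput = 40 Mbps

40


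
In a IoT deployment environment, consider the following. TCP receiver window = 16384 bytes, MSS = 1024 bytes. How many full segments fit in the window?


Given: RWND = 16384 bytes, MSS = 1024 bytes
Full segments = floor(RWND / MSS)
Full segments = floor(16384 / 1024)
Full segments = floor(16.0) = 16

16


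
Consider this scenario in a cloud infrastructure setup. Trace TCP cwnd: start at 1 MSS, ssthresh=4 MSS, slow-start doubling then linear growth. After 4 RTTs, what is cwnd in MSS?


RTT 0: cwnd = 1 MSS (initial)
RTT 1: cwnd = 2 MSS (slow start, doubled)
RTT 2: cwnd = 4 MSS (slow start, doubled)
RTT 3: cwnd = 5 MSS (congestion avoidance, +1)
RTT 4: cwnd = 6 MSS (congestion avoidance, +1)

6


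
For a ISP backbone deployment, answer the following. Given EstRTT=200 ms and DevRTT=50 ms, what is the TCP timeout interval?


Given: EstRTT = 200 ms, DevRTT = 50 ms
Timeout = EstRTT + 4 * DevRTT
4 * DevRTT = 4 * 50 = 200
Timeout = 200 + 200 = 400 ms

400


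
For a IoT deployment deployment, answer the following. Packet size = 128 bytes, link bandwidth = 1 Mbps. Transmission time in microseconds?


Given: packet = 128 bytes, bandwidth = 1 Mbps
Packet in bits = 128 * 8 = 1024 bits
Bandwidth = 1 * 10^6 = 1000000 bps
Time = 1024 / 1000000 seconds
Time in us = 1024 * 10^6 / 1000000 = 1024

1024


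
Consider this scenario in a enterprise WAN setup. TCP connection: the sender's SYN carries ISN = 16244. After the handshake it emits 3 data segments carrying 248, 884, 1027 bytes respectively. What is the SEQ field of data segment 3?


The SYN occupies sequence number ISN = 16244, so the first data byte is ISN + 1 = 16245.
SEQ of data segment i = (ISN + 1) + sum of payload sizes of segments 1..i-1.
Segment 1: SEQ = 16245, payload = 248 bytes
Segment 2: SEQ = 16493, payload = 884 bytes
Segment 3: SEQ = 17377, payload = 1027 bytes
SEQ of segment 3 = 16245 + 248 + 884 = 17377

17377


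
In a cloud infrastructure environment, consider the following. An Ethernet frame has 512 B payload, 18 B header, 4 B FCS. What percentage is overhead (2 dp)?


Given: payload = 512 B, header = 18 B, trailer = 4 B
Overhead bytes = header + trailer = 18 + 4 = 22
Total frame = payload + overhead = 512 + 22 = 534
Overhead % = 22 / 534 * 100 = 4.1199% -> 4.12% (2 dp)

4.12


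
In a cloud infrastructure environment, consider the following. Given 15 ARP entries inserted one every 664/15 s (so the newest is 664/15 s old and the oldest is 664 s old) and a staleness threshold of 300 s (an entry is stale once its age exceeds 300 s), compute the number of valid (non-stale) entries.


Ages are k * 664/15 s for k = 1..15 (spacing = 44.2667 s).
Entry k is valid iff k * 664/15 <= 300 iff k <= 15 * 300 / 664 = 6.7771
n_valid = floor(6.7771) = 6
(n_stale = 15 - 6 = 9)

6


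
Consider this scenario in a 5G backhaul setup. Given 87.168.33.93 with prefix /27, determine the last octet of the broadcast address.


Given: IP = 87.168.33.93, prefix = /27
Host bits = 32 - 27 = 5
Network last octet = 93 AND mask = 64
Host part size = 2^5 - 1 = 31
Broadcast last octet = 64 OR 31 = 95

95


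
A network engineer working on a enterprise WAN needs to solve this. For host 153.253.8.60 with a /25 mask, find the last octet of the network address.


Given: IP = 153.253.8.60, prefix = /25
Subnet mask = 255.255.255.128
Last octet of IP: 60
Last octet of mask: 128
Network last octet = 60 AND 128 = 0

0


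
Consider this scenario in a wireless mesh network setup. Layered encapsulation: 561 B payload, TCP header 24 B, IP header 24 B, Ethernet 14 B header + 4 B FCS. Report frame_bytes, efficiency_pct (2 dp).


TCP segment = 561 + 24 = 585 B
IP packet = 585 + 24 = 609 B
Ethernet frame = 609 + 14 + 4 = 627 B
Efficiency = app / frame = 561 / 627 = 0.894737 = 89.4737% -> 89.47% (2 dp)

627, 89.47


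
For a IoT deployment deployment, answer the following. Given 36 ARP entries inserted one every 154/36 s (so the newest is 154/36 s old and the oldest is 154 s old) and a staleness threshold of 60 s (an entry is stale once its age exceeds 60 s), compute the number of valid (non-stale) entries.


Ages are k * 154/36 s for k = 1..36 (spacing = 4.2778 s).
Entry k is valid iff k * 154/36 <= 60 iff k <= 36 * 60 / 154 = 14.0260
n_valid = floor(14.0260) = 14
(n_stale = 36 - 14 = 22)

14


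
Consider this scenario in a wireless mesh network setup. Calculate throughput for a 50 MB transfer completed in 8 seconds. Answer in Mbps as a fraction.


Given: file = 50 MB, time = 8 s
File in Mb = 50 * 8 = 400 Mb
Throughput = 400 / 8 Mbps
Throughput = 50 Mbps

50


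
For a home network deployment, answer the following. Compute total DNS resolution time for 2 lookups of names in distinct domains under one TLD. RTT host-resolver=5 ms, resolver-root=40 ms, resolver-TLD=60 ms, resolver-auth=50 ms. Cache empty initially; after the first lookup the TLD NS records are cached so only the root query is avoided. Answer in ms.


Lookup 1 (cold cache): local + root + TLD + auth = 5 + 40 + 60 + 50 = 155 ms
Lookups 2..2 (TLD NS cached -> skip root; new domain -> still ask TLD and auth): local + TLD + auth = 5 + 60 + 50 = 115 ms each
Remaining 1 lookups: 1 * 115 = 115 ms
Total = 155 + 115 = 270 ms

270


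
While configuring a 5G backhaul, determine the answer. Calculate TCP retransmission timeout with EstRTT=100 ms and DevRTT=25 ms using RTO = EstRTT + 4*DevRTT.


Given: EstRTT = 100 ms, DevRTT = 25 ms
Timeout = EstRTT + 4 * DevRTT
4 * DevRTT = 4 * 25 = 100
Timeout = 100 + 100 = 200 ms

200


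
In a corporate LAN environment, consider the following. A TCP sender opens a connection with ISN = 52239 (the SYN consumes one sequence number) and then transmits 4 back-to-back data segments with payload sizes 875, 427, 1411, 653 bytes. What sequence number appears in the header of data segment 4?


The SYN occupies sequence number ISN = 52239, so the first data byte is ISN + 1 = 52240.
SEQ of data segment i = (ISN + 1) + sum of payload sizes of segments 1..i-1.
Segment 1: SEQ = 52240, payload = 875 bytes
Segment 2: SEQ = 53115, payload = 427 bytes
Segment 3: SEQ = 53542, payload = 1411 bytes
Segment 4: SEQ = 54953, payload = 653 bytes
SEQ of segment 4 = 52240 + 875 + 427 + 1411 = 54953

54953


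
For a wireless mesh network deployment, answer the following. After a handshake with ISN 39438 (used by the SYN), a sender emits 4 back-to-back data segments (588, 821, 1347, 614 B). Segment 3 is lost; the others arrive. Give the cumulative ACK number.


SYN uses sequence number 39438; first data byte = ISN + 1 = 39439.
Segment 1: SEQ = 39439, len = 588 B, covers [39439, 40026]
Segment 2: SEQ = 40027, len = 821 B, covers [40027, 40847]
Segment 3: SEQ = 40848, len = 1347 B, covers [40848, 42194] [LOST]
Segment 4: SEQ = 42195, len = 614 B, covers [42195, 42808]
In-order data received: bytes [39439, 40847] (segments 1..2).
Segment 3 missing -> gap begins at byte 40848; later segments buffered out of order.
Cumulative ACK = next expected in-order byte = 39439 + 588 + 821 = 40848

40848


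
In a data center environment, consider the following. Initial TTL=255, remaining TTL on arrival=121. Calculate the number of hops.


Given: initial TTL = 255, received TTL = 121
Hops = initial TTL - received TTL
Hops = 255 - 121 = 134

134


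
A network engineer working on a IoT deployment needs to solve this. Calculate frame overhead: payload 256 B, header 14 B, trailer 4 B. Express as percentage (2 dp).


Given: payload = 256 B, header = 14 B, trailer = 4 B
Overhead bytes = header + trailer = 14 + 4 = 18
Total frame = payload + overhead = 256 + 18 = 274
Overhead % = 18 / 274 * 100 = 6.5693% -> 6.57% (2 dp)

6.57


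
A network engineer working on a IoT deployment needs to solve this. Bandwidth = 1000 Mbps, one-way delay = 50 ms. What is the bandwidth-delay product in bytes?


Given: bandwidth = 1000 Mbps, delay = 50 ms
BDP in bits = 1000 * 10^6 * 50 / 1000
BDP in bits = 50000000
BDP in bytes = 50000000 / 8 = 6250000

6250000


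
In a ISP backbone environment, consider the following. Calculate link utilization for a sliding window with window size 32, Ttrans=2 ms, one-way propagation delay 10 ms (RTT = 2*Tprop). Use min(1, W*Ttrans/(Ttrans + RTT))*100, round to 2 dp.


Given: W = 32, Ttrans = 2 ms, RTT = 20 ms (= 2 * Tprop, Tprop = 10 ms)
Cycle time = Ttrans + RTT = 2 + 20 = 22 ms (first packet sent until its ACK returns)
W * Ttrans = 32 * 2 = 64 ms of sending per cycle
W * Ttrans / (Ttrans + RTT) = 64 / 22 = 2.909091
U = min(1, 2.909091) = 1.000000
U% = 100.00%

100.00


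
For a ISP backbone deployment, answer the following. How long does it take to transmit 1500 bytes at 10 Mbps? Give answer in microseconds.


Given: packet = 1500 bytes, bandwidth = 10 Mbps
Packet in bits = 1500 * 8 = 12000 bits
Bandwidth = 10 * 10^6 = 10000000 bps
Time = 12000 / 10000000 seconds
Time in us = 12000 * 10^6 / 10000000 = 1200

1200


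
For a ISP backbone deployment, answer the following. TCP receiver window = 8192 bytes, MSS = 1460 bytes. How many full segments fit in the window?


Given: RWND = 8192 bytes, MSS = 1460 bytes
Full segments = floor(RWND / MSS)
Full segments = floor(8192 / 1460)
Full segments = floor(5.611) = 5

5


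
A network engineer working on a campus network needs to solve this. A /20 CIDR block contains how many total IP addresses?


Given: CIDR prefix /20
Host bits = 32 - 20 = 12
Total addresses = 2^12 = 4096

4096


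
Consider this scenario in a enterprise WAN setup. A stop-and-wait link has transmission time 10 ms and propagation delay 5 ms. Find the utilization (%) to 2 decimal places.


Given: Ttrans = 10 ms, Tprop = 5 ms
RTT = 2 * Tprop = 2 * 5 = 10 ms
U = Ttrans / (Ttrans + RTT)
U = 10 / (10 + 10)
U = 10 / 20 = 0.5
U% = 50.00%

50.00


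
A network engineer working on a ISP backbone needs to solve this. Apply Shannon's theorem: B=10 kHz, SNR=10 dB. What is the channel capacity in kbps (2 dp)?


Given: B = 10 kHz, SNR = 10 dB
SNR linear = 10^(10/10) = 10
1 + SNR = 11
log2(11) = 3.4594316186
C = 10 * 1000 * 3.4594316186 = 34594.3162 bps
C = 34.594316 kbps -> 34.59 kbps (2 dp)

34.59


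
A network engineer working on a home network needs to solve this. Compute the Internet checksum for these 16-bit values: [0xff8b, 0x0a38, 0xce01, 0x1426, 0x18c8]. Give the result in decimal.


Given words: [0xff8b, 0x0a38, 0xce01, 0x1426, 0x18c8]
Step 1: Sum all words
Raw sum = 65419 + 2616 + 52737 + 5158 + 6344 = 132274
Step 2: Fold carry: (1202 + 2) = 1204
One's complement = ~1204 & 0xFFFF = 64331

64331


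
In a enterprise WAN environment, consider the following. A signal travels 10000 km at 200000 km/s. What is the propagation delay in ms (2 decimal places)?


Given: distance = 10000 km, speed = 200000 km/s
Delay = distance / speed = 10000 / 200000 seconds
Delay in ms = 10000 * 1000 / 200000
Delay = 50.0000 ms
Rounded to 2 dp = 50.00 ms

50.00


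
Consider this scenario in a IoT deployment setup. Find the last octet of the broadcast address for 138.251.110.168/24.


Given: IP = 138.251.110.168, prefix = /24
Host bits = 32 - 24 = 8
Network last octet = 168 AND mask = 0
Host part size = 2^8 - 1 = 255
Broadcast last octet = 0 OR 255 = 255

255


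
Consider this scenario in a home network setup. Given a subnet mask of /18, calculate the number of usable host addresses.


Given: subnet mask /18
Host bits = 32 - 18 = 14
Total addresses = 2^14 = 16384
Usable hosts = 16384 - 2 (network + broadcast) = 16382

16382


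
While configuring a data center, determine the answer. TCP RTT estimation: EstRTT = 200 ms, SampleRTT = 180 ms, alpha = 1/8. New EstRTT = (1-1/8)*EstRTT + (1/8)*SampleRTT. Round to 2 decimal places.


Given: EstRTT = 200 ms, SampleRTT = 180 ms, alpha = 1/8
New EstRTT = (1 - alpha) * EstRTT + alpha * SampleRTT
(7/8) * 200 = 175
(1/8) * 180 = 22.5
New EstRTT = 175 + 22.5 = 197.5 ms -> 197.50 ms (2 dp)

197.50


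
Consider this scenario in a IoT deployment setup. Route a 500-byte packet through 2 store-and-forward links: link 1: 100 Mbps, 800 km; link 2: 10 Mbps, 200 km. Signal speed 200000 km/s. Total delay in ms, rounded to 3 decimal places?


Packet = 500 bytes = 4000 bits. Store-and-forward: sum (t_trans + t_prop) per link.
Link 1: t_trans = 4000/(100*10^6) s = 0.0400 ms; t_prop = 800/200000 s = 4.0000 ms; subtotal = 4.0400 ms
Link 2: t_trans = 4000/(10*10^6) s = 0.4000 ms; t_prop = 200/200000 s = 1.0000 ms; subtotal = 1.4000 ms
End-to-end = 4.0400 + 1.4000 = 5.4400 ms -> 5.440 ms (3 dp)

5.440


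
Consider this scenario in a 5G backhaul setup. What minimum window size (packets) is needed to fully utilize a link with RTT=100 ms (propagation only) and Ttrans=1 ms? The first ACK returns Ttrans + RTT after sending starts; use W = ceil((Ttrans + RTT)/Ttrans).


Given: Ttrans = 1 ms, RTT = 100 ms (= 2 * Tprop, Tprop = 50 ms)
Time until first ACK returns = Ttrans + RTT = 1 + 100 = 101 ms
Need W * Ttrans >= Ttrans + RTT  ->  W >= (Ttrans + RTT) / Ttrans
(Ttrans + RTT) / Ttrans = 101 / 1 = 101
W_min = ceil(101) = 101

101


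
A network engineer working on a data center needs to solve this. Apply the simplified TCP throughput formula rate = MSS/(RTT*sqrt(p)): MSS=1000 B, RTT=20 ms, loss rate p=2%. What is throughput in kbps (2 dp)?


Given: MSS = 1000 bytes, RTT = 20 ms, loss = 2%
RTT in seconds = 20 / 1000 = 0.02
Loss rate = 2% = 0.02
sqrt(loss) = sqrt(0.02) = 0.141421356237
Throughput (bytes/s) = 1000 / (0.02 * 0.141421356237) = 353553.3906
Throughput (kbps) = 353553.3906 * 8 / 1000 = 2828.427125 -> 2828.43 kbps (2 dp)

2828.43


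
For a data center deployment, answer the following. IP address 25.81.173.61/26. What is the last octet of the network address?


Given: IP = 25.81.173.61, prefix = /26
Subnet mask = 255.255.255.192
Last octet of IP: 61
Last octet of mask: 192
Network last octet = 61 AND 192 = 0

0


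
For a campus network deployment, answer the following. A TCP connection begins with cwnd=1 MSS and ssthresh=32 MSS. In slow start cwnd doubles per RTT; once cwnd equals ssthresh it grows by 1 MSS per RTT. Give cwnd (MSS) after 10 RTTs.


RTT 0: cwnd = 1 MSS (initial)
RTT 1: cwnd = 2 MSS (slow start, doubled)
RTT 2: cwnd = 4 MSS (slow start, doubled)
RTT 3: cwnd = 8 MSS (slow start, doubled)
RTT 4: cwnd = 16 MSS (slow start, doubled)
RTT 5: cwnd = 32 MSS (slow start, doubled)
RTT 6: cwnd = 33 MSS (congestion avoidance, +1)
RTT 7: cwnd = 34 MSS (congestion avoidance, +1)
RTT 8: cwnd = 35 MSS (congestion avoidance, +1)
RTT 9: cwnd = 36 MSS (congestion avoidance, +1)
RTT 10: cwnd = 37 MSS (congestion avoidance, +1)

37


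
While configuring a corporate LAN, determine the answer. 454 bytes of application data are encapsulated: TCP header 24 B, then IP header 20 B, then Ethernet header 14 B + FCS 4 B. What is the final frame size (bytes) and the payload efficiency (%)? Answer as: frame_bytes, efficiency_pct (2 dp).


TCP segment = 454 + 24 = 478 B
IP packet = 478 + 20 = 498 B
Ethernet frame = 498 + 14 + 4 = 516 B
Efficiency = app / frame = 454 / 516 = 0.879845 = 87.9845% -> 87.98% (2 dp)

516, 87.98


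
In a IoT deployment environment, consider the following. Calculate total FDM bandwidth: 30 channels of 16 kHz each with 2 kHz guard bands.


Given: 30 channels, 16 kHz each, guard = 2 kHz
Channel bandwidth = 30 * 16 = 480 kHz
Guard bands = 29 gaps * 2 kHz = 58 kHz
Total = 480 + 58 = 538 kHz

538


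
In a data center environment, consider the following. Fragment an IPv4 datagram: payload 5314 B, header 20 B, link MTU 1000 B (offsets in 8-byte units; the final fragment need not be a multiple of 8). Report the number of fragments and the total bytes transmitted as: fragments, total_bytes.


Max data per non-final fragment = floor((MTU - header)/8)*8 = floor((1000 - 20)/8)*8 = floor(980/8)*8 = 976 B
Final fragment needs no 8-byte alignment: it can carry up to MTU - header = 980 B
Non-final fragments needed = ceil((payload - 980) / 976) = ceil(4334/976) = ceil(4.4406) = 5
Number of fragments = 5 + 1 = 6
Fragment sizes (data): 5 * 976 B + 434 B (last, 434 <= 980 OK)
Total bytes sent = payload + n_frags * header = 5314 + 6*20 = 5314 + 120 = 5434 B

6, 5434


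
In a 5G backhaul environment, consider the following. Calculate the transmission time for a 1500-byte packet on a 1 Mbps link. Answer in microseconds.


Given: packet = 1500 bytes, bandwidth = 1 Mbps
Packet in bits = 1500 * 8 = 12000 bits
Bandwidth = 1 * 10^6 = 1000000 bps
Time = 12000 / 1000000 seconds
Time in us = 12000 * 10^6 / 1000000 = 12000

12000


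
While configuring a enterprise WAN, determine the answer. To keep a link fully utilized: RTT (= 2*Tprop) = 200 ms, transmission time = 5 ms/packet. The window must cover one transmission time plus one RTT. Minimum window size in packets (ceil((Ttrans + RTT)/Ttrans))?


Given: Ttrans = 5 ms, RTT = 200 ms (= 2 * Tprop, Tprop = 100 ms)
Time until first ACK returns = Ttrans + RTT = 5 + 200 = 205 ms
Need W * Ttrans >= Ttrans + RTT  ->  W >= (Ttrans + RTT) / Ttrans
(Ttrans + RTT) / Ttrans = 205 / 5 = 41
W_min = ceil(41) = 41

41


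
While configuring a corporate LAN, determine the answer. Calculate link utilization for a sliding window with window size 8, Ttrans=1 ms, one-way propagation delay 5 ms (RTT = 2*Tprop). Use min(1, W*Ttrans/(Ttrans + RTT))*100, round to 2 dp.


Given: W = 8, Ttrans = 1 ms, RTT = 10 ms (= 2 * Tprop, Tprop = 5 ms)
Cycle time = Ttrans + RTT = 1 + 10 = 11 ms (first packet sent until its ACK returns)
W * Ttrans = 8 * 1 = 8 ms of sending per cycle
W * Ttrans / (Ttrans + RTT) = 8 / 11 = 0.727273
U = min(1, 0.727273) = 0.727273
U% = 72.73%

72.73


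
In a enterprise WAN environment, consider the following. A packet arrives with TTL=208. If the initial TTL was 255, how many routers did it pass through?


Given: initial TTL = 255, received TTL = 208
Hops = initial TTL - received TTL
Hops = 255 - 208 = 47

47


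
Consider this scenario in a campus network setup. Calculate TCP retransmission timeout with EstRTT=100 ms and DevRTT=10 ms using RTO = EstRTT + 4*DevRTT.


Given: EstRTT = 100 ms, DevRTT = 10 ms
Timeout = EstRTT + 4 * DevRTT
4 * DevRTT = 4 * 10 = 40
Timeout = 100 + 40 = 140 ms

140


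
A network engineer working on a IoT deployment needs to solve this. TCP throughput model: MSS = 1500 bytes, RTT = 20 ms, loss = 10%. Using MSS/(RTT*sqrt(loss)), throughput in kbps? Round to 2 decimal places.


Given: MSS = 1500 bytes, RTT = 20 ms, loss = 10%
RTT in seconds = 20 / 1000 = 0.02
Loss rate = 10% = 0.1
sqrt(loss) = sqrt(0.1) = 0.316227766017
Throughput (bytes/s) = 1500 / (0.02 * 0.316227766017) = 237170.8245
Throughput (kbps) = 237170.8245 * 8 / 1000 = 1897.366596 -> 1897.37 kbps (2 dp)

1897.37


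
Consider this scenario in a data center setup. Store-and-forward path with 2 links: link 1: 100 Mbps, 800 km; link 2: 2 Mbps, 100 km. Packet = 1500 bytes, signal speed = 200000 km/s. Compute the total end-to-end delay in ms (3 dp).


Packet = 1500 bytes = 12000 bits. Store-and-forward: sum (t_trans + t_prop) per link.
Link 1: t_trans = 12000/(100*10^6) s = 0.1200 ms; t_prop = 800/200000 s = 4.0000 ms; subtotal = 4.1200 ms
Link 2: t_trans = 12000/(2*10^6) s = 6.0000 ms; t_prop = 100/200000 s = 0.5000 ms; subtotal = 6.5000 ms
End-to-end = 4.1200 + 6.5000 = 10.6200 ms -> 10.620 ms (3 dp)

10.620


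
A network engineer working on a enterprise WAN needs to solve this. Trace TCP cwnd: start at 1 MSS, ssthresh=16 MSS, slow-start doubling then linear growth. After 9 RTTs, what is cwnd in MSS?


RTT 0: cwnd = 1 MSS (initial)
RTT 1: cwnd = 2 MSS (slow start, doubled)
RTT 2: cwnd = 4 MSS (slow start, doubled)
RTT 3: cwnd = 8 MSS (slow start, doubled)
RTT 4: cwnd = 16 MSS (slow start, doubled)
RTT 5: cwnd = 17 MSS (congestion avoidance, +1)
RTT 6: cwnd = 18 MSS (congestion avoidance, +1)
RTT 7: cwnd = 19 MSS (congestion avoidance, +1)
RTT 8: cwnd = 20 MSS (congestion avoidance, +1)
RTT 9: cwnd = 21 MSS (congestion avoidance, +1)

21


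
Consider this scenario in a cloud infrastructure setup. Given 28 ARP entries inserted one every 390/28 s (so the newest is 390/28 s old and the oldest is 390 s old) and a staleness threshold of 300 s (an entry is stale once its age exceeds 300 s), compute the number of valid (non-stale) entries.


Ages are k * 390/28 s for k = 1..28 (spacing = 13.9286 s).
Entry k is valid iff k * 390/28 <= 300 iff k <= 28 * 300 / 390 = 21.5385
n_valid = floor(21.5385) = 21
(n_stale = 28 - 21 = 7)

21


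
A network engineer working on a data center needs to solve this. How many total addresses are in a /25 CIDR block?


Given: CIDR prefix /25
Host bits = 32 - 25 = 7
Total addresses = 2^7 = 128

128


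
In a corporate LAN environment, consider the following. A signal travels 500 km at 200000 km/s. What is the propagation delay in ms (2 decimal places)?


Given: distance = 500 km, speed = 200000 km/s
Delay = distance / speed = 500 / 200000 seconds
Delay in ms = 500 * 1000 / 200000
Delay = 2.5000 ms
Rounded to 2 dp = 2.50 ms

2.50


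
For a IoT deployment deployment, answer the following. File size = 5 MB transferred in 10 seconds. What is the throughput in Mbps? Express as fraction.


Given: file = 5 MB, time = 10 s
File in Mb = 5 * 8 = 40 Mb
Throughput = 40 / 10 Mbps
Throughput = 4 Mbps

4


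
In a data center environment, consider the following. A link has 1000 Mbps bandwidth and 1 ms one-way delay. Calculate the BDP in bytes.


Given: bandwidth = 1000 Mbps, delay = 1 ms
BDP in bits = 1000 * 10^6 * 1 / 1000
BDP in bits = 1000000
BDP in bytes = 1000000 / 8 = 125000

125000


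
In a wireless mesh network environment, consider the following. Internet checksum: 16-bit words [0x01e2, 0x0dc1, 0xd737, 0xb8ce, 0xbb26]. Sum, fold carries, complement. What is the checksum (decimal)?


Given words: [0x01e2, 0x0dc1, 0xd737, 0xb8ce, 0xbb26]
Step 1: Sum all words
Raw sum = 482 + 3521 + 55095 + 47310 + 47910 = 154318
Step 2: Fold carry: (23246 + 2) = 23248
One's complement = ~23248 & 0xFFFF = 42287

42287


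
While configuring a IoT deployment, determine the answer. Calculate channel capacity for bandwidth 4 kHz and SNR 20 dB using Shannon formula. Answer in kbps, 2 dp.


Given: B = 4 kHz, SNR = 20 dB
SNR linear = 10^(20/10) = 100
1 + SNR = 101
log2(101) = 6.6582114828
C = 4 * 1000 * 6.6582114828 = 26632.8459 bps
C = 26.632846 kbps -> 26.63 kbps (2 dp)

26.63


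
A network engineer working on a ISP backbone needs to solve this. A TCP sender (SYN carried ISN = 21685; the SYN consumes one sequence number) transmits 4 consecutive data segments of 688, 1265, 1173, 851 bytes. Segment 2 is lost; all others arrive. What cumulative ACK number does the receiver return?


SYN uses sequence number 21685; first data byte = ISN + 1 = 21686.
Segment 1: SEQ = 21686, len = 688 B, covers [21686, 22373]
Segment 2: SEQ = 22374, len = 1265 B, covers [22374, 23638] [LOST]
Segment 3: SEQ = 23639, len = 1173 B, covers [23639, 24811]
Segment 4: SEQ = 24812, len = 851 B, covers [24812, 25662]
In-order data received: bytes [21686, 22373] (segments 1..1).
Segment 2 missing -> gap begins at byte 22374; later segments buffered out of order.
Cumulative ACK = next expected in-order byte = 21686 + 688 = 22374

22374


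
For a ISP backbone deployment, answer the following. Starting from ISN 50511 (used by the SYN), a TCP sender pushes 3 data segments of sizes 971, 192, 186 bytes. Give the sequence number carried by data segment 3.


The SYN occupies sequence number ISN = 50511, so the first data byte is ISN + 1 = 50512.
SEQ of data segment i = (ISN + 1) + sum of payload sizes of segments 1..i-1.
Segment 1: SEQ = 50512, payload = 971 bytes
Segment 2: SEQ = 51483, payload = 192 bytes
Segment 3: SEQ = 51675, payload = 186 bytes
SEQ of segment 3 = 50512 + 971 + 192 = 51675

51675


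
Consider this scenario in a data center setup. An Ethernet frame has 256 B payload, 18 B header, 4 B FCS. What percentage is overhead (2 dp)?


Given: payload = 256 B, header = 18 B, trailer = 4 B
Overhead bytes = header + trailer = 18 + 4 = 22
Total frame = payload + overhead = 256 + 22 = 278
Overhead % = 22 / 278 * 100 = 7.9137% -> 7.91% (2 dp)

7.91


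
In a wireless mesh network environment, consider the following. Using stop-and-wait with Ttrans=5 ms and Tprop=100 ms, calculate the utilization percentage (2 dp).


Given: Ttrans = 5 ms, Tprop = 100 ms
RTT = 2 * Tprop = 2 * 100 = 200 ms
U = Ttrans / (Ttrans + RTT)
U = 5 / (5 + 200)
U = 5 / 205 = 0.02439
U% = 2.44%

2.44


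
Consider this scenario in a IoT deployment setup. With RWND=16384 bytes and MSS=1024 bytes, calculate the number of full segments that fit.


Given: RWND = 16384 bytes, MSS = 1024 bytes
Full segments = floor(RWND / MSS)
Full segments = floor(16384 / 1024)
Full segments = floor(16.0) = 16

16


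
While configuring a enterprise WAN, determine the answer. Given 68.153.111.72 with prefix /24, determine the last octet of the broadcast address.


Given: IP = 68.153.111.72, prefix = /24
Host bits = 32 - 24 = 8
Network last octet = 72 AND mask = 0
Host part size = 2^8 - 1 = 255
Broadcast last octet = 0 OR 255 = 255

255


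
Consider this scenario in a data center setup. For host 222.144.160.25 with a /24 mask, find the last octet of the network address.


Given: IP = 222.144.160.25, prefix = /24
Subnet mask = 255.255.255.0
Last octet of IP: 25
Last octet of mask: 0
Network last octet = 25 AND 0 = 0

0


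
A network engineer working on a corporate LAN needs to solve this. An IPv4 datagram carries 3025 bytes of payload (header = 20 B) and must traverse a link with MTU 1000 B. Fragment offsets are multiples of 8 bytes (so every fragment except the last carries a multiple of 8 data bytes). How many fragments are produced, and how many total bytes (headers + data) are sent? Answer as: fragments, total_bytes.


Max data per non-final fragment = floor((MTU - header)/8)*8 = floor((1000 - 20)/8)*8 = floor(980/8)*8 = 976 B
Final fragment needs no 8-byte alignment: it can carry up to MTU - header = 980 B
Non-final fragments needed = ceil((payload - 980) / 976) = ceil(2045/976) = ceil(2.0953) = 3
Number of fragments = 3 + 1 = 4
Fragment sizes (data): 3 * 976 B + 97 B (last, 97 <= 980 OK)
Total bytes sent = payload + n_frags * header = 3025 + 4*20 = 3025 + 80 = 3105 B

4, 3105
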